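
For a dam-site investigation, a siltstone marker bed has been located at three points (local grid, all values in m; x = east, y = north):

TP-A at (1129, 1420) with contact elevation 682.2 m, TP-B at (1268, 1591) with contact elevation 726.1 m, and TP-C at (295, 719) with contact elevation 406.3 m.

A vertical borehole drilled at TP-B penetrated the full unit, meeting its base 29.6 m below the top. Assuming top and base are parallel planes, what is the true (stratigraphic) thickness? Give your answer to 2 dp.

27.80 m

Two edge vectors: TP-A→TP-B = (139, 171, 43.9), TP-A→TP-C = (-834, -701, -275.9).
Normal n = (TP-A→TP-B) × (TP-A→TP-C) = (-16405, 1737.5, 45175).
So ∂z/∂x = −n_x/n_z = 0.36314 and ∂z/∂y = −n_y/n_z = −0.03846.
|∇z| = √(a²+b²) = 0.36517, so dip δ = arctan(0.36517) = 20.06°.
True thickness = vertical thickness × cos δ = 29.6 × cos 20.06° = 27.80 m.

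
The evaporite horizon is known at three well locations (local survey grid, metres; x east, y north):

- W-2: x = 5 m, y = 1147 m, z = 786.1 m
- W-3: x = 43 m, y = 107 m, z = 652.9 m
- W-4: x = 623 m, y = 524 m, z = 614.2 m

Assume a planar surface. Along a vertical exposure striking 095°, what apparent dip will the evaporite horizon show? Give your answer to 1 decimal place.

Let the plane be z = a·x + b·y + c.
W-3−W-2: 38a − 1040b = −133.2;  W-4−W-2: 618a − 623b = −171.9.
Solving gives a = −0.15474, b = 0.12242.
Unit vector along 095° is (sin 95°, cos 95°) = (0.9962, -0.0872).
Slope in that direction = a·(0.9962) + b·(-0.0872) = −0.16482.
Apparent dip = arctan|0.16482| = 9.4° (true dip is 11.2°, so apparent ≤ true as expected).

9.4°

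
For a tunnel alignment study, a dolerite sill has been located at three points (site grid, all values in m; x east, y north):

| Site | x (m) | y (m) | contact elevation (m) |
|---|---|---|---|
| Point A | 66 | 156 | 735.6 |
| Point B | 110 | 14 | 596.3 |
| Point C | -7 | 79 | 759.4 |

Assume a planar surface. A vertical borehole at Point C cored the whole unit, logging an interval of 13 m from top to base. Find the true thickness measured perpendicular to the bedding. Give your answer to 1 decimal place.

8.2 m

Two edge vectors: Point A→Point B = (44, -142, -139.3), Point A→Point C = (-73, -77, 23.8).
Normal n = (Point A→Point B) × (Point A→Point C) = (-14105.7, 9121.7, -13754).
So ∂z/∂x = −n_x/n_z = −1.02557 and ∂z/∂y = −n_y/n_z = 0.66320.
|∇z| = √(a²+b²) = 1.22132, so dip δ = arctan(1.22132) = 50.69°.
True thickness = vertical thickness × cos δ = 13 × cos 50.69° = 8.2 m.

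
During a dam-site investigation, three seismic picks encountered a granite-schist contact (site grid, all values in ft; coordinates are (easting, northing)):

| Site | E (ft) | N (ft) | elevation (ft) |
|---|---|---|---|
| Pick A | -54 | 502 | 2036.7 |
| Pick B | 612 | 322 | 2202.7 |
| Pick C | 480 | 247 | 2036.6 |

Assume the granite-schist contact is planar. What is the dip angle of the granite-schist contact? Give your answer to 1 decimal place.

Two edge vectors: Pick A→Pick B = (666, -180, 166), Pick A→Pick C = (534, -255, -0.1).
Normal n = (Pick A→Pick B) × (Pick A→Pick C) = (42348, 88710.6, -73710).
So ∂z/∂E = −n_x/n_z = 0.57452 and ∂z/∂N = −n_y/n_z = 1.20351.
Gradient magnitude |∇z| = √(a² + b²) = √(0.33008 + 1.44843) = 1.33361.
True dip = arctan(1.33361) = 53.1°, dipping toward SSW (azimuth ≈ 206°).

53.1°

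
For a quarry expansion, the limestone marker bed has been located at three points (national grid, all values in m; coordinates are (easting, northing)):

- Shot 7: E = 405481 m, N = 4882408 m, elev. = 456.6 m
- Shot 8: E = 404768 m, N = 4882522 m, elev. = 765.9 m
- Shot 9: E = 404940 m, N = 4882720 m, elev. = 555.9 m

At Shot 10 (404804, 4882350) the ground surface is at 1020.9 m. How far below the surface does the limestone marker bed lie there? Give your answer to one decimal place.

170.8 m

Let the plane be z = a·E + b·N + c.
Shot 8−Shot 7: −713a + 114b = 309.3;  Shot 9−Shot 7: −541a + 312b = 99.3.
Solving gives a = −0.529794380, b = −0.600380640.
Then c = 456.6 − a·405481 − b·4882408 = 3146581.39.
At (404804, 4882350): z_contact = −214462.88 − 2931268.42 + 3146581.39 = 850.09 m.
Depth below ground = 1020.9 − 850.09 = 170.8 m.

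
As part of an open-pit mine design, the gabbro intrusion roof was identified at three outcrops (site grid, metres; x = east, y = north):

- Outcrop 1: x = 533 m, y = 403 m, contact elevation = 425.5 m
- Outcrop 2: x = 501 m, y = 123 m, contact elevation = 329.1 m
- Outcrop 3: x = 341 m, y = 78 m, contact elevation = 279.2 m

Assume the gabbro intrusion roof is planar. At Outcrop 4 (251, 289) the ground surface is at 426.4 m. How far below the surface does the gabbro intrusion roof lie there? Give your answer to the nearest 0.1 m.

99.9 m

Two edge vectors: Outcrop 1→Outcrop 2 = (-32, -280, -96.4), Outcrop 1→Outcrop 3 = (-192, -325, -146.3).
Normal n = (Outcrop 1→Outcrop 2) × (Outcrop 1→Outcrop 3) = (9634, 13827.2, -43360).
So ∂z/∂x = −n_x/n_z = 0.22219 and ∂z/∂y = −n_y/n_z = 0.31889.
Intercept c from Outcrop 1: 425.5 − 118.43 − 128.51 = 178.56.
At (251, 289): z_contact = 55.77 + 92.16 + 178.56 = 326.49 m.
Depth below ground = 426.4 − 326.49 = 99.9 m.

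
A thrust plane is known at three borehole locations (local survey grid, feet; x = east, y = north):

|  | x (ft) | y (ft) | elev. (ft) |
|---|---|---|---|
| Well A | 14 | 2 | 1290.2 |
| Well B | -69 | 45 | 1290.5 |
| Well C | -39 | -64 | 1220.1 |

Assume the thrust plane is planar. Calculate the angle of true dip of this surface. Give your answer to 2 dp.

Two edge vectors: Well A→Well B = (-83, 43, 0.3), Well A→Well C = (-53, -66, -70.1).
Normal n = (Well A→Well B) × (Well A→Well C) = (-2994.5, -5834.2, 7757).
So ∂z/∂x = −n_x/n_z = 0.38604 and ∂z/∂y = −n_y/n_z = 0.75212.
Gradient magnitude |∇z| = √(a² + b²) = √(0.14903 + 0.56569) = 0.84541.
True dip = arctan(0.84541) = 40.21°, dipping toward SSW (azimuth ≈ 207°).

40.21°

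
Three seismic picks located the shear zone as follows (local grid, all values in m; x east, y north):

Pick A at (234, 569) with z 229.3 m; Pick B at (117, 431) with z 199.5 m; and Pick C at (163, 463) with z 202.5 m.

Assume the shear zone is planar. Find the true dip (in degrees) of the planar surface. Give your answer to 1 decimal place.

Let the plane be z = a·x + b·y + c.
Pick B−Pick A: −117a − 138b = −29.8;  Pick C−Pick A: −71a − 106b = −26.8.
Solving gives a = −0.20722, b = 0.39163.
Gradient magnitude |∇z| = √(a² + b²) = √(0.04294 + 0.15337) = 0.44307.
True dip = arctan(0.44307) = 23.9°, dipping toward SSE (azimuth ≈ 152°).

23.9°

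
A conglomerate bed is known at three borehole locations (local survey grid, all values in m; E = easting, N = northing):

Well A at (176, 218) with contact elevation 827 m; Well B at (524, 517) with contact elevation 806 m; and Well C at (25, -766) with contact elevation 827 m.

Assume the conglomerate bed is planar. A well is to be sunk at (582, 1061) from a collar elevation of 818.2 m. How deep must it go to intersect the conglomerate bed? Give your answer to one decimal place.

Two edge vectors: Well A→Well B = (348, 299, -21), Well A→Well C = (-151, -984, 0).
Normal n = (Well A→Well B) × (Well A→Well C) = (-20664, 3171, -297283).
So ∂z/∂E = −n_x/n_z = −0.069510 and ∂z/∂N = −n_y/n_z = 0.010667.
Intercept c from Well A: 827 + 12.23 − 2.33 = 836.91.
At (582, 1061): z_contact = −40.45 + 11.32 + 836.91 = 807.77 m.
Depth below ground = 818.2 − 807.77 = 10.4 m.

10.4 m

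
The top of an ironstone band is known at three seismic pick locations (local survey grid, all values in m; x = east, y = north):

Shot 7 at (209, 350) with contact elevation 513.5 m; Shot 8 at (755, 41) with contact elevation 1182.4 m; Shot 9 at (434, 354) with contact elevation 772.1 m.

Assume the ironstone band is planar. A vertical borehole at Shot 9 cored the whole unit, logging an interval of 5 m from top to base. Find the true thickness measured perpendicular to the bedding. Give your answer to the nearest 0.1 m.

Two edge vectors: Shot 7→Shot 8 = (546, -309, 668.9), Shot 7→Shot 9 = (225, 4, 258.6).
Normal n = (Shot 7→Shot 8) × (Shot 7→Shot 9) = (-82583, 9306.9, 71709).
So ∂z/∂x = −n_x/n_z = 1.15164 and ∂z/∂y = −n_y/n_z = −0.12979.
|∇z| = √(a²+b²) = 1.15893, so dip δ = arctan(1.15893) = 49.21°.
True thickness = vertical thickness × cos δ = 5 × cos 49.21° = 3.3 m.

3.3 m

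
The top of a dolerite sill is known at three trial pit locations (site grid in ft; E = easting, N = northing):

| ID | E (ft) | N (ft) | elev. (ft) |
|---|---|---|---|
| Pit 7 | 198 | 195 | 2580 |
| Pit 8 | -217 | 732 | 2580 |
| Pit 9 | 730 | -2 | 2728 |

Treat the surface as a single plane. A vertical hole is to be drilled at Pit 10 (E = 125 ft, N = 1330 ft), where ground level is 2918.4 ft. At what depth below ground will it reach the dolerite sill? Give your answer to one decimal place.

Two edge vectors: Pit 7→Pit 8 = (-415, 537, 0), Pit 7→Pit 9 = (532, -197, 148).
Normal n = (Pit 7→Pit 8) × (Pit 7→Pit 9) = (79476, 61420, -203929).
So ∂z/∂E = −n_x/n_z = 0.389724 and ∂z/∂N = −n_y/n_z = 0.301183.
Intercept c from Pit 7: 2580 − 77.17 − 58.73 = 2444.10.
At (125, 1330): z_contact = 48.72 + 400.57 + 2444.10 = 2893.39 ft.
Depth below ground = 2918.4 − 2893.39 = 25.0 ft.

25.0 ft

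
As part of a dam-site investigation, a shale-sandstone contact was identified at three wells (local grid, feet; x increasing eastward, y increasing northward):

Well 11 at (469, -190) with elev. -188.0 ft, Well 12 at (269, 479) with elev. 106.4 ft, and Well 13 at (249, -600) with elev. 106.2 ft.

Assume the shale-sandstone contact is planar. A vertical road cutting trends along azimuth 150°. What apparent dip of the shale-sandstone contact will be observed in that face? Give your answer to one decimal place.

Two edge vectors: Well 11→Well 12 = (-200, 669, 294.4), Well 11→Well 13 = (-220, -410, 294.2).
Normal n = (Well 11→Well 12) × (Well 11→Well 13) = (317523.8, -5928, 229180).
So ∂z/∂x = −n_x/n_z = −1.38548 and ∂z/∂y = −n_y/n_z = 0.02587.
Unit vector along 150° is (sin 150°, cos 150°) = (0.5000, -0.8660).
Slope in that direction = a·(0.5000) + b·(-0.8660) = −0.71514.
Apparent dip = arctan|0.71514| = 35.6° (true dip is 54.2°, so apparent ≤ true as expected).

35.6°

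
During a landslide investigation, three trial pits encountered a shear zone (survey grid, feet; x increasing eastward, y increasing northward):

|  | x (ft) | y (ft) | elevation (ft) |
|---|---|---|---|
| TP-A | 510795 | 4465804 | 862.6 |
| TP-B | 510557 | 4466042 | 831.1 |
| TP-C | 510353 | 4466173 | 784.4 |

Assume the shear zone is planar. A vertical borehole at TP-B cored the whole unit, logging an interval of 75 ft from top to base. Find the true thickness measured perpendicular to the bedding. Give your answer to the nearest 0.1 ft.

Let the plane be z = a·x + b·y + c.
TP-B−TP-A: −238a + 238b = −31.5;  TP-C−TP-A: −442a + 369b = −78.2.
Solving gives a = 0.40222, b = 0.26986.
|∇z| = √(a²+b²) = 0.48436, so dip δ = arctan(0.48436) = 25.84°.
True thickness = vertical thickness × cos δ = 75 × cos 25.84° = 67.5 ft.

67.5 ft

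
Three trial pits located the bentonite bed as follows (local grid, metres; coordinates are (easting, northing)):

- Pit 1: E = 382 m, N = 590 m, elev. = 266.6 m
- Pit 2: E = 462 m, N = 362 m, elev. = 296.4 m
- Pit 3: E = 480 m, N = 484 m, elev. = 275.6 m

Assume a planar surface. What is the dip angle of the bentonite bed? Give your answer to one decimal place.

Two edge vectors: Pit 1→Pit 2 = (80, -228, 29.8), Pit 1→Pit 3 = (98, -106, 9).
Normal n = (Pit 1→Pit 2) × (Pit 1→Pit 3) = (1106.8, 2200.4, 13864).
So ∂z/∂E = −n_x/n_z = −0.07983 and ∂z/∂N = −n_y/n_z = −0.15871.
Gradient magnitude |∇z| = √(a² + b²) = √(0.00637 + 0.02519) = 0.17766.
True dip = arctan(0.17766) = 10.1°, dipping toward NNE (azimuth ≈ 027°).

10.1°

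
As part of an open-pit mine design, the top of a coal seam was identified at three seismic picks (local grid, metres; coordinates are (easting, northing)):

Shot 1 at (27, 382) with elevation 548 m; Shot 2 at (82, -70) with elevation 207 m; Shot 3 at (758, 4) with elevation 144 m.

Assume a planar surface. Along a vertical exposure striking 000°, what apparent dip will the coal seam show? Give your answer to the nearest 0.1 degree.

Two edge vectors: Shot 1→Shot 2 = (55, -452, -341), Shot 1→Shot 3 = (731, -378, -404).
Normal n = (Shot 1→Shot 2) × (Shot 1→Shot 3) = (53710, -227051, 309622).
So ∂z/∂E = −n_x/n_z = −0.17347 and ∂z/∂N = −n_y/n_z = 0.73332.
Unit vector along 000° is (sin 0°, cos 0°) = (0.0000, 1.0000).
Slope in that direction = a·(0.0000) + b·(1.0000) = 0.73332.
Apparent dip = arctan|0.73332| = 36.3° (true dip is 37.0°, so apparent ≤ true as expected).

36.3°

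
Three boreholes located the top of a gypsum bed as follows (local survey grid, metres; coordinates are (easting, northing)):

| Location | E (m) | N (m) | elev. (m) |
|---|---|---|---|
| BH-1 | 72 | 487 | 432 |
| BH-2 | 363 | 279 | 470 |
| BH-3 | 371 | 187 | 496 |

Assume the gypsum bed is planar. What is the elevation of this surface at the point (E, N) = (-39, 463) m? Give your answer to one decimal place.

Let the plane be z = a·E + b·N + c.
BH-2−BH-1: 291a − 208b = 38;  BH-3−BH-1: 299a − 300b = 64.
Solving gives a = −0.07615, b = −0.28923.
Then c = 432 − a·72 − b·487 = 578.34.
At (-39, 463): z = 3.0 − 133.9 + 578.34 = 447.4 m.

447.4 m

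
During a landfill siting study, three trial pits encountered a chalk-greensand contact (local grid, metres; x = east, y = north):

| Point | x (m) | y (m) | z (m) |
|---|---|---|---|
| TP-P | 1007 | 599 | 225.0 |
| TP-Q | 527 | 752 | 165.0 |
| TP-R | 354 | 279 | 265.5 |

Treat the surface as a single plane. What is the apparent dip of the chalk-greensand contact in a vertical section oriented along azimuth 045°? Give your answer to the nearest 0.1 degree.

7.3°

Two edge vectors: TP-P→TP-Q = (-480, 153, -60), TP-P→TP-R = (-653, -320, 40.5).
Normal n = (TP-P→TP-Q) × (TP-P→TP-R) = (-13003.5, 58620, 253509).
So ∂z/∂x = −n_x/n_z = 0.05129 and ∂z/∂y = −n_y/n_z = −0.23123.
Unit vector along 045° is (sin 45°, cos 45°) = (0.7071, 0.7071).
Slope in that direction = a·(0.7071) + b·(0.7071) = −0.12724.
Apparent dip = arctan|0.12724| = 7.3° (true dip is 13.3°, so apparent ≤ true as expected).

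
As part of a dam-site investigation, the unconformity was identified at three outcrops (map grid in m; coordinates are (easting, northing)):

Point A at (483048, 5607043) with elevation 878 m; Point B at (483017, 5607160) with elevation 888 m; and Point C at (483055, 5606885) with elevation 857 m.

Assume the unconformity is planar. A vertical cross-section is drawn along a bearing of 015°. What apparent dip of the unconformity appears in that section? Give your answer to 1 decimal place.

10.9°

Let the plane be z = a·E + b·N + c.
Point B−Point A: −31a + 117b = 10;  Point C−Point A: 7a − 158b = −21.
Solving gives a = 0.21500, b = 0.14244.
Unit vector along 015° is (sin 15°, cos 15°) = (0.2588, 0.9659).
Slope in that direction = a·(0.2588) + b·(0.9659) = 0.19323.
Apparent dip = arctan|0.19323| = 10.9° (true dip is 14.5°, so apparent ≤ true as expected).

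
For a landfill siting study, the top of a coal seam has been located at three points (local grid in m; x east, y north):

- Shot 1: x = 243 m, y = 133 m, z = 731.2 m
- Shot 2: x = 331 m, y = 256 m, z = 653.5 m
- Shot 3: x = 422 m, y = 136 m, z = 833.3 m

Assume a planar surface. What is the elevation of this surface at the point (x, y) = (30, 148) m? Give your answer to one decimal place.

590.2 m

Two edge vectors: Shot 1→Shot 2 = (88, 123, -77.7), Shot 1→Shot 3 = (179, 3, 102.1).
Normal n = (Shot 1→Shot 2) × (Shot 1→Shot 3) = (12791.4, -22893.1, -21753).
So ∂z/∂x = −n_x/n_z = 0.58803 and ∂z/∂y = −n_y/n_z = −1.05241.
Intercept c from Shot 1: 731.2 − 142.89 + 139.97 = 728.28.
At (30, 148): z = 17.6 − 155.8 + 728.28 = 590.2 m.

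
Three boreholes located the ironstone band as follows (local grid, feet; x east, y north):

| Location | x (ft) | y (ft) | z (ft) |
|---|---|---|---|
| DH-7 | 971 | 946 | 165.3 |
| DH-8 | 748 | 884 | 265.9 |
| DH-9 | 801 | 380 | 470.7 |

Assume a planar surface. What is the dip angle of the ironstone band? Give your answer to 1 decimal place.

Two edge vectors: DH-7→DH-8 = (-223, -62, 100.6), DH-7→DH-9 = (-170, -566, 305.4).
Normal n = (DH-7→DH-8) × (DH-7→DH-9) = (38004.8, 51002.2, 115678).
So ∂z/∂x = −n_x/n_z = −0.32854 and ∂z/∂y = −n_y/n_z = −0.44090.
Gradient magnitude |∇z| = √(a² + b²) = √(0.10794 + 0.19439) = 0.54984.
True dip = arctan(0.54984) = 28.8°, dipping toward NE (azimuth ≈ 037°).

28.8°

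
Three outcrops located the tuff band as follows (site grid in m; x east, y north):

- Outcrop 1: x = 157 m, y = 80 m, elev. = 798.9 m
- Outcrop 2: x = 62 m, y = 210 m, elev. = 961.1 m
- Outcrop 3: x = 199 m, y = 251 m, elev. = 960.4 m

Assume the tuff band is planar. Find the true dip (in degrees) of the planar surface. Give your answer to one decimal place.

46.9°

Two edge vectors: Outcrop 1→Outcrop 2 = (-95, 130, 162.2), Outcrop 1→Outcrop 3 = (42, 171, 161.5).
Normal n = (Outcrop 1→Outcrop 2) × (Outcrop 1→Outcrop 3) = (-6741.2, 22154.9, -21705).
So ∂z/∂x = −n_x/n_z = −0.31058 and ∂z/∂y = −n_y/n_z = 1.02073.
Gradient magnitude |∇z| = √(a² + b²) = √(0.09646 + 1.04189) = 1.06693.
True dip = arctan(1.06693) = 46.9°, dipping toward SSE (azimuth ≈ 163°).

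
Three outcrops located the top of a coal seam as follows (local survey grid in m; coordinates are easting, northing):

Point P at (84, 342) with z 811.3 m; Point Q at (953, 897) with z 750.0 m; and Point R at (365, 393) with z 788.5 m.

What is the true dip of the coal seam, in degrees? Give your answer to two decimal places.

5.05°

Let the plane be z = a·easting + b·northing + c.
Point Q−Point P: 869a + 555b = −61.3;  Point R−Point P: 281a + 51b = −22.8.
Solving gives a = −0.08535, b = 0.02318.
Gradient magnitude |∇z| = √(a² + b²) = √(0.00728 + 0.00054) = 0.08844.
True dip = arctan(0.08844) = 5.05°, dipping toward ESE (azimuth ≈ 105°).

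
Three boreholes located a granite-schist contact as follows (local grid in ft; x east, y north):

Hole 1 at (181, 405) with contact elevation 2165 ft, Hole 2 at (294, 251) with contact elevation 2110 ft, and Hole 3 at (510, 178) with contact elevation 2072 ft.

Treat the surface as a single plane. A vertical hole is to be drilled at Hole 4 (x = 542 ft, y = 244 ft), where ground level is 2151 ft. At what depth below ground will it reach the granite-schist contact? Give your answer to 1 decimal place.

61.3 ft

Two edge vectors: Hole 1→Hole 2 = (113, -154, -55), Hole 1→Hole 3 = (329, -227, -93).
Normal n = (Hole 1→Hole 2) × (Hole 1→Hole 3) = (1837, -7586, 25015).
So ∂z/∂x = −n_x/n_z = −0.07344 and ∂z/∂y = −n_y/n_z = 0.30326.
Intercept c from Hole 1: 2165 + 13.29 − 122.82 = 2055.47.
At (542, 244): z_contact = −39.80 + 73.99 + 2055.47 = 2089.67 ft.
Depth below ground = 2151 − 2089.67 = 61.3 ft.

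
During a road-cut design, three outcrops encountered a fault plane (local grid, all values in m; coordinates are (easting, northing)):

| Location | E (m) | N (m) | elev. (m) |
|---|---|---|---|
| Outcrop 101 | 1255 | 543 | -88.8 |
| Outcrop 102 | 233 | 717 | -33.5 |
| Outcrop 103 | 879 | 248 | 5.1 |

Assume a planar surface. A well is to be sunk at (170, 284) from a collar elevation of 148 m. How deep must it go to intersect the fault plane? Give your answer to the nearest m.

Let the plane be z = a·E + b·N + c.
Outcrop 102−Outcrop 101: −1022a + 174b = 55.3;  Outcrop 103−Outcrop 101: −376a − 295b = 93.9.
Solving gives a = −0.08899, b = −0.20488.
Then c = -88.8 − a·1255 − b·543 = 134.13.
At (170, 284): z_contact = −15.1 − 58.2 + 134.13 = 60.8 m.
Depth below ground = 148 − 60.8 = 87 m.

87 m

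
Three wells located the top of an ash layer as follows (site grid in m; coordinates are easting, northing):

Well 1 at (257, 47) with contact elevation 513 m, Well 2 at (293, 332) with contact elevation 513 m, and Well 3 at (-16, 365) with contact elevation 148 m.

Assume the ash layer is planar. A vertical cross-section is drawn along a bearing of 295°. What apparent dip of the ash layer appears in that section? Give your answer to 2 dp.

Let the plane be z = a·easting + b·northing + c.
Well 2−Well 1: 36a + 285b = 0;  Well 3−Well 1: −273a + 318b = −365.
Solving gives a = 1.16551, b = −0.14722.
Unit vector along 295° is (sin 295°, cos 295°) = (-0.9063, 0.4226).
Slope in that direction = a·(-0.9063) + b·(0.4226) = −1.11853.
Apparent dip = arctan|1.11853| = 48.20° (true dip is 49.6°, so apparent ≤ true as expected).

48.20°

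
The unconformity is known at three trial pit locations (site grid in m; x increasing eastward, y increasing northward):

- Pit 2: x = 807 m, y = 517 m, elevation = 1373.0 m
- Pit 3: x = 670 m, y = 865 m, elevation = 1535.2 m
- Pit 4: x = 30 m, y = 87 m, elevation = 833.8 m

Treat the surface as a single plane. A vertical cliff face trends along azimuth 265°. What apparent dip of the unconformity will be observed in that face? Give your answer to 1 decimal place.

22.3°

Two edge vectors: Pit 2→Pit 3 = (-137, 348, 162.2), Pit 2→Pit 4 = (-777, -430, -539.2).
Normal n = (Pit 2→Pit 3) × (Pit 2→Pit 4) = (-117895.6, -199899.8, 329306).
So ∂z/∂x = −n_x/n_z = 0.35801 and ∂z/∂y = −n_y/n_z = 0.60703.
Unit vector along 265° is (sin 265°, cos 265°) = (-0.9962, -0.0872).
Slope in that direction = a·(-0.9962) + b·(-0.0872) = −0.40956.
Apparent dip = arctan|0.40956| = 22.3° (true dip is 35.2°, so apparent ≤ true as expected).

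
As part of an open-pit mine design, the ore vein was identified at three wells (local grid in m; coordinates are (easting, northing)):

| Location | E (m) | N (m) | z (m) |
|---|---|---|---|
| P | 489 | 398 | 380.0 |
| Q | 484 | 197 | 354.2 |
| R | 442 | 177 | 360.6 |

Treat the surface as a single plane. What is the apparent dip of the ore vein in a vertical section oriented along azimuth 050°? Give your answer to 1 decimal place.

Two edge vectors: P→Q = (-5, -201, -25.8), P→R = (-47, -221, -19.4).
Normal n = (P→Q) × (P→R) = (-1802.4, 1115.6, -8342).
So ∂z/∂E = −n_x/n_z = −0.21606 and ∂z/∂N = −n_y/n_z = 0.13373.
Unit vector along 050° is (sin 50°, cos 50°) = (0.7660, 0.6428).
Slope in that direction = a·(0.7660) + b·(0.6428) = −0.07955.
Apparent dip = arctan|0.07955| = 4.5° (true dip is 14.3°, so apparent ≤ true as expected).

4.5°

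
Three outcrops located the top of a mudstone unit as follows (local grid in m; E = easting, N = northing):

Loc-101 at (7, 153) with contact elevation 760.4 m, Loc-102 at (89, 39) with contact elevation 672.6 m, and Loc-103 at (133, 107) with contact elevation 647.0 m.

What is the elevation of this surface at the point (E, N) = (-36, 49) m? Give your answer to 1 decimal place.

779.2 m

Two edge vectors: Loc-101→Loc-102 = (82, -114, -87.8), Loc-101→Loc-103 = (126, -46, -113.4).
Normal n = (Loc-101→Loc-102) × (Loc-101→Loc-103) = (8888.8, -1764, 10592).
So ∂z/∂E = −n_x/n_z = −0.83920 and ∂z/∂N = −n_y/n_z = 0.16654.
Intercept c from Loc-101: 760.4 + 5.87 − 25.48 = 740.79.
At (-36, 49): z = 30.2 + 8.2 + 740.79 = 779.2 m.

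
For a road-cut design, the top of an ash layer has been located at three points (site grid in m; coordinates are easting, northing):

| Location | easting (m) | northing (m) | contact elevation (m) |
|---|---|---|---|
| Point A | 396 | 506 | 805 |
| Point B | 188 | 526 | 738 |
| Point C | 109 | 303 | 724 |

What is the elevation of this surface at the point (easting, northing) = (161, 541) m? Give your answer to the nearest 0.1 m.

728.7 m

Two edge vectors: Point A→Point B = (-208, 20, -67), Point A→Point C = (-287, -203, -81).
Normal n = (Point A→Point B) × (Point A→Point C) = (-15221, 2381, 47964).
So ∂z/∂easting = −n_x/n_z = 0.31734 and ∂z/∂northing = −n_y/n_z = −0.04964.
Intercept c from Point A: 805 − 125.67 + 25.12 = 704.45.
At (161, 541): z = 51.1 − 26.9 + 704.45 = 728.7 m.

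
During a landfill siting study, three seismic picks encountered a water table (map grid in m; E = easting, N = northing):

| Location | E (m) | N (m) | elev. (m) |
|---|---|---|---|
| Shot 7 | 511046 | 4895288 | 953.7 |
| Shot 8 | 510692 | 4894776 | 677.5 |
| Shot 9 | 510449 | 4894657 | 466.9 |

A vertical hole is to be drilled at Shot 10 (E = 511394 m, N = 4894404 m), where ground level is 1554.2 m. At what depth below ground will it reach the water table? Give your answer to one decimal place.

203.6 m

Two edge vectors: Shot 7→Shot 8 = (-354, -512, -276.2), Shot 7→Shot 9 = (-597, -631, -486.8).
Normal n = (Shot 7→Shot 8) × (Shot 7→Shot 9) = (74959.4, -7435.8, -82290).
So ∂z/∂E = −n_x/n_z = 0.910917487 and ∂z/∂N = −n_y/n_z = −0.090360919.
Intercept c from Shot 7: 953.7 − 465520.74 + 442342.72 = −22224.32.
At (511394, 4894404): z_contact = 465837.74 − 442262.84 − 22224.32 = 1350.58 m.
Depth below ground = 1554.2 − 1350.58 = 203.6 m.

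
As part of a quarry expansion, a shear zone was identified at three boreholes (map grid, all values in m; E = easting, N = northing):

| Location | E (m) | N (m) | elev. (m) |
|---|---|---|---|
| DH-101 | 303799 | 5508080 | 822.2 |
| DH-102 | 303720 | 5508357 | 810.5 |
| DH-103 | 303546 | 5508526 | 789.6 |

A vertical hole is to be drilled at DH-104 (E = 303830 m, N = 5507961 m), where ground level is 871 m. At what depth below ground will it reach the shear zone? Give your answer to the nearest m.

44 m

Let the plane be z = a·E + b·N + c.
DH-102−DH-101: −79a + 277b = −11.7;  DH-103−DH-101: −253a + 446b = −32.6.
Solving gives a = 0.10939249, b = −0.01103969.
Then c = 822.2 − a·303799 − b·5508080 = 28396.36.
At (303830, 5507961): z_contact = 33236.7 − 60806.2 + 28396.36 = 826.9 m.
Depth below ground = 871 − 826.9 = 44 m.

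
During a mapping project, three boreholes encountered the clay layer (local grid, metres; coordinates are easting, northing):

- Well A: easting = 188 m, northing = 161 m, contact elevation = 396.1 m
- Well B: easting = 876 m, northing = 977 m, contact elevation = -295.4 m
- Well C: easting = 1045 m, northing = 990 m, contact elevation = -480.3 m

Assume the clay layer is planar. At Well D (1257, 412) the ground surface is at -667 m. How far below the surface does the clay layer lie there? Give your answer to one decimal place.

92.9 m

Let the plane be z = a·easting + b·northing + c.
Well B−Well A: 688a + 816b = −691.5;  Well C−Well A: 857a + 829b = −876.4.
Solving gives a = −1.100255, b = 0.080240.
Then c = 396.1 − a·188 − b·161 = 590.03.
At (1257, 412): z_contact = −1383.02 + 33.06 + 590.03 = -759.93 m.
Depth below ground = -667 − (-759.93) = 92.9 m.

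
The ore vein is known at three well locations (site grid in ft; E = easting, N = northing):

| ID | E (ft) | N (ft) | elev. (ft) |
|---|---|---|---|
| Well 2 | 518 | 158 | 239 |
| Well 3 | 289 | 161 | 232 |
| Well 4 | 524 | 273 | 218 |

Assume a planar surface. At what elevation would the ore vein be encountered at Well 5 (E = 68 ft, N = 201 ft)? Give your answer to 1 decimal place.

218.4 ft

Two edge vectors: Well 2→Well 3 = (-229, 3, -7), Well 2→Well 4 = (6, 115, -21).
Normal n = (Well 2→Well 3) × (Well 2→Well 4) = (742, -4851, -26353).
So ∂z/∂E = −n_x/n_z = 0.02816 and ∂z/∂N = −n_y/n_z = −0.18408.
Intercept c from Well 2: 239 − 14.58 + 29.08 = 253.50.
At (68, 201): z = 1.9 − 37.0 + 253.50 = 218.4 ft.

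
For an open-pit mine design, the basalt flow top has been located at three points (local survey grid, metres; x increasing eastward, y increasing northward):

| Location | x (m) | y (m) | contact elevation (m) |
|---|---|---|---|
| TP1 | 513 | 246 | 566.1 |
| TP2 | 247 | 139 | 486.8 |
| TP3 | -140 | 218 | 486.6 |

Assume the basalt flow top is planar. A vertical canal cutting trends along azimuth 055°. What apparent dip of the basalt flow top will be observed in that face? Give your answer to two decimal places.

20.00°

Let the plane be z = a·x + b·y + c.
TP2−TP1: −266a − 107b = −79.3;  TP3−TP1: −653a − 28b = −79.5.
Solving gives a = 0.10070, b = 0.49078.
Unit vector along 055° is (sin 55°, cos 55°) = (0.8192, 0.5736).
Slope in that direction = a·(0.8192) + b·(0.5736) = 0.36399.
Apparent dip = arctan|0.36399| = 20.00° (true dip is 26.6°, so apparent ≤ true as expected).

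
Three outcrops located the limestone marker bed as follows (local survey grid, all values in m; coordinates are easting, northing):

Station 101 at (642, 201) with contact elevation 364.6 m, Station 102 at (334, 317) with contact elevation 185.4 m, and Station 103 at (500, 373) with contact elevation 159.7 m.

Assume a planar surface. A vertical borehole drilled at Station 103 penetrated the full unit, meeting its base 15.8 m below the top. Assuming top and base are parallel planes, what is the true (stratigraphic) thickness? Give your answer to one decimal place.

Two edge vectors: Station 101→Station 102 = (-308, 116, -179.2), Station 101→Station 103 = (-142, 172, -204.9).
Normal n = (Station 101→Station 102) × (Station 101→Station 103) = (7054, -37662.8, -36504).
So ∂z/∂easting = −n_x/n_z = 0.19324 and ∂z/∂northing = −n_y/n_z = −1.03174.
|∇z| = √(a²+b²) = 1.04968, so dip δ = arctan(1.04968) = 46.39°.
True thickness = vertical thickness × cos δ = 15.8 × cos 46.39° = 10.9 m.

10.9 m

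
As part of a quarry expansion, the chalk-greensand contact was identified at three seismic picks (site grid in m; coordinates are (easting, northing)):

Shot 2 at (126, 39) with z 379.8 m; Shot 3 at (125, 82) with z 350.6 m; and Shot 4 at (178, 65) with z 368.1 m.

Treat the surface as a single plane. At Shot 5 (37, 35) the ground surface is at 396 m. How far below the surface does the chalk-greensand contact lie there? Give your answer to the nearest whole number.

Two edge vectors: Shot 2→Shot 3 = (-1, 43, -29.2), Shot 2→Shot 4 = (52, 26, -11.7).
Normal n = (Shot 2→Shot 3) × (Shot 2→Shot 4) = (256.1, -1530.1, -2262).
So ∂z/∂E = −n_x/n_z = 0.11322 and ∂z/∂N = −n_y/n_z = −0.67644.
Intercept c from Shot 2: 379.8 − 14.27 + 26.38 = 391.92.
At (37, 35): z_contact = 4.2 − 23.7 + 391.92 = 372.4 m.
Depth below ground = 396 − 372.4 = 24 m.

24 m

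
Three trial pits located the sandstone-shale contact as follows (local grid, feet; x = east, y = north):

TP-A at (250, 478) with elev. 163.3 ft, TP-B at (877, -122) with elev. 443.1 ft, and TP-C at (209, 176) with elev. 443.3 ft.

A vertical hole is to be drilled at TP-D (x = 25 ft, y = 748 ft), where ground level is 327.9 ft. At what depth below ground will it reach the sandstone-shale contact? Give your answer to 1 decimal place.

Two edge vectors: TP-A→TP-B = (627, -600, 279.8), TP-A→TP-C = (-41, -302, 280).
Normal n = (TP-A→TP-B) × (TP-A→TP-C) = (-83500.4, -187031.8, -213954).
So ∂z/∂x = −n_x/n_z = −0.39027 and ∂z/∂y = −n_y/n_z = −0.87417.
Intercept c from TP-A: 163.3 + 97.57 + 417.85 = 678.72.
At (25, 748): z_contact = −9.76 − 653.88 + 678.72 = 15.09 ft.
Depth below ground = 327.9 − 15.09 = 312.8 ft.

312.8 ft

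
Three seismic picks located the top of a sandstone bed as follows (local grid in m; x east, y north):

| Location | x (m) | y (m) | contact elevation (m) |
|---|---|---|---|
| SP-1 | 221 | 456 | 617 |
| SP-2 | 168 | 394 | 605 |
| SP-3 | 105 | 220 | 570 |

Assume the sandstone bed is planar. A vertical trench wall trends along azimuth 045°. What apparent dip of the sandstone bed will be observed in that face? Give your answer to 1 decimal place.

Let the plane be z = a·x + b·y + c.
SP-2−SP-1: −53a − 62b = −12;  SP-3−SP-1: −116a − 236b = −47.
Solving gives a = −0.01543, b = 0.20673.
Unit vector along 045° is (sin 45°, cos 45°) = (0.7071, 0.7071).
Slope in that direction = a·(0.7071) + b·(0.7071) = 0.13528.
Apparent dip = arctan|0.13528| = 7.7° (true dip is 11.7°, so apparent ≤ true as expected).

7.7°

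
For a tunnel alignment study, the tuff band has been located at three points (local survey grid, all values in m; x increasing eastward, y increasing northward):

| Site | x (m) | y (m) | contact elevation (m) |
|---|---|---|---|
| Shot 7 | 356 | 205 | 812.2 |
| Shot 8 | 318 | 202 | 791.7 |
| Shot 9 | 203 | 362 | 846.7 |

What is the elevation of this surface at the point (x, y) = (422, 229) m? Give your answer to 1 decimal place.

Let the plane be z = a·x + b·y + c.
Shot 8−Shot 7: −38a − 3b = −20.5;  Shot 9−Shot 7: −153a + 157b = 34.5.
Solving gives a = 0.48482, b = 0.69222.
Then c = 812.2 − a·356 − b·205 = 497.70.
At (422, 229): z = 204.6 + 158.5 + 497.70 = 860.8 m.

860.8 m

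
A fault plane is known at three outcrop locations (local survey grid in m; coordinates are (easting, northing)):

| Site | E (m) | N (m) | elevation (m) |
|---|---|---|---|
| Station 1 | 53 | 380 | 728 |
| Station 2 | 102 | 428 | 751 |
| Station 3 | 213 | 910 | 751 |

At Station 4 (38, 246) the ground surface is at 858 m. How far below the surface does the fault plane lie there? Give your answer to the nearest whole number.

Two edge vectors: Station 1→Station 2 = (49, 48, 23), Station 1→Station 3 = (160, 530, 23).
Normal n = (Station 1→Station 2) × (Station 1→Station 3) = (-11086, 2553, 18290).
So ∂z/∂E = −n_x/n_z = 0.60612 and ∂z/∂N = −n_y/n_z = −0.13958.
Intercept c from Station 1: 728 − 32.12 + 53.04 = 748.92.
At (38, 246): z_contact = 23.0 − 34.3 + 748.92 = 737.6 m.
Depth below ground = 858 − 737.6 = 120 m.

120 m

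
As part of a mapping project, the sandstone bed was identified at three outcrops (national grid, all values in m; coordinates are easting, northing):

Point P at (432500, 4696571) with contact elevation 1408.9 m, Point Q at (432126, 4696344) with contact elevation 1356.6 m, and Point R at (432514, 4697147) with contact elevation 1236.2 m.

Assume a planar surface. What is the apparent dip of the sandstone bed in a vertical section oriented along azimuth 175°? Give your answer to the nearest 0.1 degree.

18.5°

Let the plane be z = a·easting + b·northing + c.
Point Q−Point P: −374a − 227b = −52.3;  Point R−Point P: 14a + 576b = −172.7.
Solving gives a = 0.32664, b = −0.30777.
Unit vector along 175° is (sin 175°, cos 175°) = (0.0872, -0.9962).
Slope in that direction = a·(0.0872) + b·(-0.9962) = 0.33506.
Apparent dip = arctan|0.33506| = 18.5° (true dip is 24.2°, so apparent ≤ true as expected).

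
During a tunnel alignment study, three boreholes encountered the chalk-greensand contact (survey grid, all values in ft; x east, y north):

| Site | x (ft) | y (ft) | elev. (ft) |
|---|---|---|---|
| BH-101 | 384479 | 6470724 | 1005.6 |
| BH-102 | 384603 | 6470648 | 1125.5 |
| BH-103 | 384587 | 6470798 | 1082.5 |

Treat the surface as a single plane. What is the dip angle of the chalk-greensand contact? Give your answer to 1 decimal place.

41.0°

Let the plane be z = a·x + b·y + c.
BH-102−BH-101: 124a − 76b = 119.9;  BH-103−BH-101: 108a + 74b = 76.9.
Solving gives a = 0.84658, b = −0.19636.
Gradient magnitude |∇z| = √(a² + b²) = √(0.71670 + 0.03856) = 0.86906.
True dip = arctan(0.86906) = 41.0°, dipping toward WNW (azimuth ≈ 283°).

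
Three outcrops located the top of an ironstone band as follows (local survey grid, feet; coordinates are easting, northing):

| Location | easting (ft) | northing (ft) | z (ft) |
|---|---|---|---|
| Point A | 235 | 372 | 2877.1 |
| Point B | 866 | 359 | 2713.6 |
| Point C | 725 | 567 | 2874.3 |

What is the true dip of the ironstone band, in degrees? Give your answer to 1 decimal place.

33.2°

Two edge vectors: Point A→Point B = (631, -13, -163.5), Point A→Point C = (490, 195, -2.8).
Normal n = (Point A→Point B) × (Point A→Point C) = (31918.9, -78348.2, 129415).
So ∂z/∂easting = −n_x/n_z = −0.24664 and ∂z/∂northing = −n_y/n_z = 0.60540.
Gradient magnitude |∇z| = √(a² + b²) = √(0.06083 + 0.36651) = 0.65372.
True dip = arctan(0.65372) = 33.2°, dipping toward SSE (azimuth ≈ 158°).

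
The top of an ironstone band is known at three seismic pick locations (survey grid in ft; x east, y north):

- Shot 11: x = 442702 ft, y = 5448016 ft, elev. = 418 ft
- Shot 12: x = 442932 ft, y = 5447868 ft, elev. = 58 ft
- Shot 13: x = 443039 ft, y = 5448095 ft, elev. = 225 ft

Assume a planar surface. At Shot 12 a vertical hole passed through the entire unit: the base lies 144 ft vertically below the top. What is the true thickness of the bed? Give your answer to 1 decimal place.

Let the plane be z = a·x + b·y + c.
Shot 12−Shot 11: 230a − 148b = −360;  Shot 13−Shot 11: 337a + 79b = −193.
Solving gives a = −0.83773, b = 1.13056.
|∇z| = √(a²+b²) = 1.40711, so dip δ = arctan(1.40711) = 54.60°.
True thickness = vertical thickness × cos δ = 144 × cos 54.60° = 83.4 ft.

83.4 ft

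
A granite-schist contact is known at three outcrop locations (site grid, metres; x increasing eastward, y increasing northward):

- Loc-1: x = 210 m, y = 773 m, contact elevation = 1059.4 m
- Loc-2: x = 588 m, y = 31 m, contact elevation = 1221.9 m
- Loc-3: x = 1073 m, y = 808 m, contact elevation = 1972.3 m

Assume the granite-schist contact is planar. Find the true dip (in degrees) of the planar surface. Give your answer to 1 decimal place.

47.5°

Let the plane be z = a·x + b·y + c.
Loc-2−Loc-1: 378a − 742b = 162.5;  Loc-3−Loc-1: 863a + 35b = 912.9.
Solving gives a = 1.04511, b = 0.31341.
Gradient magnitude |∇z| = √(a² + b²) = √(1.09226 + 0.09823) = 1.09109.
True dip = arctan(1.09109) = 47.5°, dipping toward WSW (azimuth ≈ 253°).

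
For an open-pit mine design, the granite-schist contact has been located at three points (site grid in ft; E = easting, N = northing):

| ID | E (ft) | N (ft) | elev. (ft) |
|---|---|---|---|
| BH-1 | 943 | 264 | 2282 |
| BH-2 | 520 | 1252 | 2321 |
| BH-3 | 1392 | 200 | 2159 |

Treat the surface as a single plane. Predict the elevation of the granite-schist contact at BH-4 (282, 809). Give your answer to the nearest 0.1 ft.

Let the plane be z = a·E + b·N + c.
BH-2−BH-1: −423a + 988b = 39;  BH-3−BH-1: 449a − 64b = −123.
Solving gives a = −0.285754, b = −0.082868.
Then c = 2282 − a·943 − b·264 = 2573.34.
At (282, 809): z = −80.6 − 67.0 + 2573.34 = 2425.7 ft.

2425.7 ft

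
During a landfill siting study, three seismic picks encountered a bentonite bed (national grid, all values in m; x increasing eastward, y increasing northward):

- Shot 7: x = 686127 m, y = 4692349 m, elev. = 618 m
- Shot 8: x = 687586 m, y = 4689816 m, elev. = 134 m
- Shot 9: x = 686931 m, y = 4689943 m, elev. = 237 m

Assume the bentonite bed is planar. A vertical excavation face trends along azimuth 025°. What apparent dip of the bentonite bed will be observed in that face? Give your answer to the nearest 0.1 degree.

2.6°

Let the plane be z = a·x + b·y + c.
Shot 8−Shot 7: 1459a − 2533b = −484;  Shot 9−Shot 7: 804a − 2406b = −381.
Solving gives a = −0.13532, b = 0.11314.
Unit vector along 025° is (sin 25°, cos 25°) = (0.4226, 0.9063).
Slope in that direction = a·(0.4226) + b·(0.9063) = 0.04535.
Apparent dip = arctan|0.04535| = 2.6° (true dip is 10.0°, so apparent ≤ true as expected).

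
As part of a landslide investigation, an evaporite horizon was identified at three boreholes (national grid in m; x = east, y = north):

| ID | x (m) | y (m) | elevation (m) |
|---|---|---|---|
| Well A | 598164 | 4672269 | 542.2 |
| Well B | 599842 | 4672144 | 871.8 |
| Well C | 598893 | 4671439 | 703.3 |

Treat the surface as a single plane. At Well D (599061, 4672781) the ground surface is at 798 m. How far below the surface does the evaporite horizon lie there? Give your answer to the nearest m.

93 m

Let the plane be z = a·x + b·y + c.
Well B−Well A: 1678a − 125b = 329.6;  Well C−Well A: 729a − 830b = 161.1.
Solving gives a = 0.19470466, b = −0.02308471.
Then c = 542.2 − a·598164 − b·4672269 = −8065.16.
At (599061, 4672781): z_contact = 116640.0 − 107869.8 − 8065.16 = 705.0 m.
Depth below ground = 798 − 705.0 = 93 m.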